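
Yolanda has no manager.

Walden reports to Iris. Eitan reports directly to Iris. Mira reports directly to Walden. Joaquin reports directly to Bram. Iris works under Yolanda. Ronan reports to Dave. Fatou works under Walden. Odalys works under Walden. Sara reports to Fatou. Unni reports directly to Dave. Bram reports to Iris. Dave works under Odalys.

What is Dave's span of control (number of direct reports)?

2

Dave directly manages Unni, Ronan. That is 2 direct reports.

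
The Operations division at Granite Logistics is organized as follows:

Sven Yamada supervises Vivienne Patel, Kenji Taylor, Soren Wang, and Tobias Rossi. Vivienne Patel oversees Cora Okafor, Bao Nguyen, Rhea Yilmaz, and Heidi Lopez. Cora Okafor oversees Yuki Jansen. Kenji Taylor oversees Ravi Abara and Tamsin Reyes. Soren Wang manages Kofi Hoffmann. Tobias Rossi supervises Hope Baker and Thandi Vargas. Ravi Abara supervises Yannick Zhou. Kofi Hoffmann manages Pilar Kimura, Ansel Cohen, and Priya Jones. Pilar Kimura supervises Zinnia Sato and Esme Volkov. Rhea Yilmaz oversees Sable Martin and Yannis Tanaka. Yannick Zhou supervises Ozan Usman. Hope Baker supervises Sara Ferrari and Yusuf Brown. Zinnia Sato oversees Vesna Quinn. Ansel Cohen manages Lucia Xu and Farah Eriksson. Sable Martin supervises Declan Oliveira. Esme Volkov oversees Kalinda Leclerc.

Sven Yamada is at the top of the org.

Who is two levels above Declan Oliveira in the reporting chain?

Rhea Yilmaz

Declan Oliveira reports to Sable Martin, and Sable Martin reports to Rhea Yilmaz. So Declan Oliveira's skip-level manager is Rhea Yilmaz.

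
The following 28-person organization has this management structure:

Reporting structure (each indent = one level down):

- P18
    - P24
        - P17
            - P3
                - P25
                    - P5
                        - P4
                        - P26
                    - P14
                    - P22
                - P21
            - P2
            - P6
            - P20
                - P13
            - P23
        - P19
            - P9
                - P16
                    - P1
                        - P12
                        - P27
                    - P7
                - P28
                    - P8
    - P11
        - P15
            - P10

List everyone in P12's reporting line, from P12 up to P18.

P12 -> P1 -> P16 -> P9 -> P19 -> P24 -> P18

P12 reports to P1. P1 reports to P16. P16 reports to P9. P9 reports to P19. P19 reports to P24. P24 reports to P18. P18 is at the top.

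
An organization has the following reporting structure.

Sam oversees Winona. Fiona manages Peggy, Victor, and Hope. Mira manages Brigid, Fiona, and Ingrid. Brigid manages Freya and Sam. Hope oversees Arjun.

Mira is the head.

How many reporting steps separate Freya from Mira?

2

Chain from Freya up to Mira: Freya → Brigid → Mira. That is 2 steps up, so Freya is 2 levels below Mira.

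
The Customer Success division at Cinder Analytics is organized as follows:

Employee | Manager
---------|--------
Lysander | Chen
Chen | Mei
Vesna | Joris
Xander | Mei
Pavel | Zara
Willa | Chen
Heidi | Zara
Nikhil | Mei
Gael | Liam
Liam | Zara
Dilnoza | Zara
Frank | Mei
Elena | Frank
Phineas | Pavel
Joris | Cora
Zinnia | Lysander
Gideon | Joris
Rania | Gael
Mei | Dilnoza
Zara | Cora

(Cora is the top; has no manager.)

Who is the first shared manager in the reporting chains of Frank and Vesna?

Cora

Frank's chain of managers is Mei, Dilnoza, Zara, Cora. Vesna's chain of managers is Joris, Cora. The first manager that appears in both chains is Cora.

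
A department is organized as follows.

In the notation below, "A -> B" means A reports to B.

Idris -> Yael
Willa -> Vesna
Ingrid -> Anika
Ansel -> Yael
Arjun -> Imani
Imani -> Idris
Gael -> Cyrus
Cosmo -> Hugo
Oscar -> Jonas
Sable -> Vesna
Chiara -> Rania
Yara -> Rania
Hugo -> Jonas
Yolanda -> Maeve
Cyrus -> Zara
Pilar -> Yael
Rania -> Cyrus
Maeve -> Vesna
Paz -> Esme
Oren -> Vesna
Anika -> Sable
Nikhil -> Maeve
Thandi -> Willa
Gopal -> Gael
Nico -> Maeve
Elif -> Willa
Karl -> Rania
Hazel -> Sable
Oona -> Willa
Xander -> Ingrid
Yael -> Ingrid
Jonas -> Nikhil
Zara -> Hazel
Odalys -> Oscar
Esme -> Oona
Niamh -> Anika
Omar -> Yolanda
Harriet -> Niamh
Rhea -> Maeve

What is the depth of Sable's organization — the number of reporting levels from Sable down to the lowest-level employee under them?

The longest chain under Sable runs Sable → Anika → Ingrid → Yael → Idris → Imani → Arjun, which is 6 levels below Sable.

6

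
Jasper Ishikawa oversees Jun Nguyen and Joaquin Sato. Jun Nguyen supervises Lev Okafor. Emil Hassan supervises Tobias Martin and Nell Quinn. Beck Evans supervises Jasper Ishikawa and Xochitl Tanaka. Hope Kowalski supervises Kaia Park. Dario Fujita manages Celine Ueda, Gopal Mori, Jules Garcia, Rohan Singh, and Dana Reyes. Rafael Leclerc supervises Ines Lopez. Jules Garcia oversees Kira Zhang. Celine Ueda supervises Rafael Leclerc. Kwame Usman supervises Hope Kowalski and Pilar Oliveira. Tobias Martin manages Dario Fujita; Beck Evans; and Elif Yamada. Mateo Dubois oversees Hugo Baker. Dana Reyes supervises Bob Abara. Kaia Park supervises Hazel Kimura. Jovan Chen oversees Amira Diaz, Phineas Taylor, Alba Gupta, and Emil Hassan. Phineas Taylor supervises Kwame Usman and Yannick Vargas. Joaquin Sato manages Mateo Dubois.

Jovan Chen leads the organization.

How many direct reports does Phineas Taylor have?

2

Phineas Taylor directly manages Kwame Usman, Yannick Vargas. That is 2 direct reports.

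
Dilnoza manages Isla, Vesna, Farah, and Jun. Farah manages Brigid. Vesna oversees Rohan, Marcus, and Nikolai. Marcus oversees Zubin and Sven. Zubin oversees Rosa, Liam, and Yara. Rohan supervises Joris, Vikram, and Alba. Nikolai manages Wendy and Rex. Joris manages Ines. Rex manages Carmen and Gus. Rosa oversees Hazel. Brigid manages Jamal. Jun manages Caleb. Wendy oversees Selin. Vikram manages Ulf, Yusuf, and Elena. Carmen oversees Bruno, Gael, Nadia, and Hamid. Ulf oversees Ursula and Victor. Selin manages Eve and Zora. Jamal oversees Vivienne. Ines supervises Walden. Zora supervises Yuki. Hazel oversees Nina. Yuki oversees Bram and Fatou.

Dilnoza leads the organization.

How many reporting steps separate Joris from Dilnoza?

3

Chain from Joris up to Dilnoza: Joris → Rohan → Vesna → Dilnoza. That is 3 steps up, so Joris is 3 levels below Dilnoza.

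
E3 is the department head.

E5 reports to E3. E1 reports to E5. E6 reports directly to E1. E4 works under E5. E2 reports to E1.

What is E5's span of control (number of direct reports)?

2

E5 directly manages E1, E4. That is 2 direct reports.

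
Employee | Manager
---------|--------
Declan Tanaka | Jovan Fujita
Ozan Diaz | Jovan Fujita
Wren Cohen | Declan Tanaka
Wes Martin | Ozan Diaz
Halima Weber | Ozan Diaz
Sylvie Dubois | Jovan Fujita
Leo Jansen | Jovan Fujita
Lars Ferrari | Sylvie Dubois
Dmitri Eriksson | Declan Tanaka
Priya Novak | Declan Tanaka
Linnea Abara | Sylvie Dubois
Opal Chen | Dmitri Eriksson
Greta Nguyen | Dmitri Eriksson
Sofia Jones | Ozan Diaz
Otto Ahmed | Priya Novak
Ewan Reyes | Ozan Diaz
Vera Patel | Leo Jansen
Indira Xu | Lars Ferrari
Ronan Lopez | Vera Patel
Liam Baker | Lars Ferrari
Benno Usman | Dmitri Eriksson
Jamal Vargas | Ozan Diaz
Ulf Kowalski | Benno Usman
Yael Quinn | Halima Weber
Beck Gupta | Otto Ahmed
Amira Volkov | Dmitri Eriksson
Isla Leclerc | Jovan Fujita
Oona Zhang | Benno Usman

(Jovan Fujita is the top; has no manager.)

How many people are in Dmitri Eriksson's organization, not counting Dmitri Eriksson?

6

Dmitri Eriksson directly manages Opal Chen, Greta Nguyen, Benno Usman, Amira Volkov. Opal Chen has no reports. Greta Nguyen has no reports. Under Benno Usman: Oona Zhang, Ulf Kowalski (2). Amira Volkov has no reports. So Dmitri Eriksson's organization is 4 direct reports plus everyone under them: 1 + 1 + 3 + 1 = 6.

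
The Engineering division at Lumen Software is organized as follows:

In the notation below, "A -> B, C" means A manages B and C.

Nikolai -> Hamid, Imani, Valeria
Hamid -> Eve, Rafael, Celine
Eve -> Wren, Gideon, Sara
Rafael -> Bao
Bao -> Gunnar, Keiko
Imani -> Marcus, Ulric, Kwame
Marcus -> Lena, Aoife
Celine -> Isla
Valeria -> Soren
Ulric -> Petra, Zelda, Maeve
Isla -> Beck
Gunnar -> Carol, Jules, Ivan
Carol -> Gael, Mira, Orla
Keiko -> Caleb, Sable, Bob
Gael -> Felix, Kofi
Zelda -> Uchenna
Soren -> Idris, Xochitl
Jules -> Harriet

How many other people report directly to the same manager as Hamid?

2

Hamid reports to Nikolai. Nikolai's other direct reports are Imani, Valeria — 2 peers.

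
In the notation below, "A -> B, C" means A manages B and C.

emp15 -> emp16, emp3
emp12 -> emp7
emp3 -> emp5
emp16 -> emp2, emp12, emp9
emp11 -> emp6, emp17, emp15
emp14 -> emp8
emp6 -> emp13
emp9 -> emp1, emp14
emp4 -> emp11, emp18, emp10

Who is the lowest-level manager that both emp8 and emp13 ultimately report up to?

emp8's chain of managers is emp14, emp9, emp16, emp15, emp11, emp4. emp13's chain of managers is emp6, emp11, emp4. The first manager that appears in both chains is emp11.

emp11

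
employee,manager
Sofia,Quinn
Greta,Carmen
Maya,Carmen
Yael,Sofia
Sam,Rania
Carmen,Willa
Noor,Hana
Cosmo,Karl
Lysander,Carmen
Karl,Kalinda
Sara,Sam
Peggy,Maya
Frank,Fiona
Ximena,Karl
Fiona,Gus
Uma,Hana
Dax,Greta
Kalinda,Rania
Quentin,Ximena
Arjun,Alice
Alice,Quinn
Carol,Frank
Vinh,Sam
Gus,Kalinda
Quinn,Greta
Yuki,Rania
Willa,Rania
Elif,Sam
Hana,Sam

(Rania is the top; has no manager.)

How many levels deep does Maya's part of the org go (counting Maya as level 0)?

1

The longest chain under Maya runs Maya → Peggy, which is 1 level below Maya.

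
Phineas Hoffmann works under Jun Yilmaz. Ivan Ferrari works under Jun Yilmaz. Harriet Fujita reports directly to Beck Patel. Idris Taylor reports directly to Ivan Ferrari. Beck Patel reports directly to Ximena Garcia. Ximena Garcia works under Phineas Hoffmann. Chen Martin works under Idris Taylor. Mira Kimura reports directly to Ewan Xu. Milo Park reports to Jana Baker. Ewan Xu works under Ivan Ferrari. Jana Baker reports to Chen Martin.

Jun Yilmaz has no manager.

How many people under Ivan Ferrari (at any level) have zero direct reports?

2

The people in Ivan Ferrari's organization with no one reporting to them are Mira Kimura, Milo Park. That is 2.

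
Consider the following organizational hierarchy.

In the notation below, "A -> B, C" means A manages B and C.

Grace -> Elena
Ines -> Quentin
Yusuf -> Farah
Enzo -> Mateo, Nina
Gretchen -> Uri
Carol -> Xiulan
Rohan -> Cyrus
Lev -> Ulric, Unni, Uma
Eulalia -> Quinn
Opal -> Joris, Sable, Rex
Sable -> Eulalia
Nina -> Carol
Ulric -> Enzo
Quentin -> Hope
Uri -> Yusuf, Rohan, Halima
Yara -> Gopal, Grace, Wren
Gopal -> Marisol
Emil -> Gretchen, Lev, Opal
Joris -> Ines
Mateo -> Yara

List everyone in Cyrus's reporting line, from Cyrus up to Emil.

Cyrus reports to Rohan. Rohan reports to Uri. Uri reports to Gretchen. Gretchen reports to Emil. Emil is at the top.

Cyrus -> Rohan -> Uri -> Gretchen -> Emil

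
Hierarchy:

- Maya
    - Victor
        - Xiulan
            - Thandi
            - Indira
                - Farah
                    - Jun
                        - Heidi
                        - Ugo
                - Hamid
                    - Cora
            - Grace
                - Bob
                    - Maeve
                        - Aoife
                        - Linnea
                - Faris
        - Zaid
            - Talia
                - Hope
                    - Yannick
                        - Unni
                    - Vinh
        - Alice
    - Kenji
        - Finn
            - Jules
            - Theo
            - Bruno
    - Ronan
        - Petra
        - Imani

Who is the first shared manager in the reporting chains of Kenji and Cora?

Maya

Kenji's chain of managers is Maya. Cora's chain of managers is Hamid, Indira, Xiulan, Victor, Maya. The first manager that appears in both chains is Maya.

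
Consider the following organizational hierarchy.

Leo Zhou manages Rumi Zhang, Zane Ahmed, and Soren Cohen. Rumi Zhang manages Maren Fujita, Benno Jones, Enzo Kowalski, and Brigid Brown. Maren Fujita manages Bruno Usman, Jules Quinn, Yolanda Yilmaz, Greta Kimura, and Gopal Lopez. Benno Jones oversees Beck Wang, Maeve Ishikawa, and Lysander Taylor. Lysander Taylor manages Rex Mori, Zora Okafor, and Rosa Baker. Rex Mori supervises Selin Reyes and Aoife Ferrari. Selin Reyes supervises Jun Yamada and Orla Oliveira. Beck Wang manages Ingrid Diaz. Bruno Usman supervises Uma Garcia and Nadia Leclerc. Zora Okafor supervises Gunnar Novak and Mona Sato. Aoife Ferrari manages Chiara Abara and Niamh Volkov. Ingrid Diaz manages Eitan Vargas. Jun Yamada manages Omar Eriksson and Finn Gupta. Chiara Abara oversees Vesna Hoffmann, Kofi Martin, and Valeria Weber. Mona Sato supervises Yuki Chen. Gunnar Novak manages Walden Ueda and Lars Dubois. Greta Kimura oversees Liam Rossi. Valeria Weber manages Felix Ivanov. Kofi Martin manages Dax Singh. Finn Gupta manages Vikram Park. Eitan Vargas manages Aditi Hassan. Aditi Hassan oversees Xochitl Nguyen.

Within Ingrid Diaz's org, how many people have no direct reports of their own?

1

The only person in Ingrid Diaz's organization with no one reporting to them is Xochitl Nguyen. That is 1.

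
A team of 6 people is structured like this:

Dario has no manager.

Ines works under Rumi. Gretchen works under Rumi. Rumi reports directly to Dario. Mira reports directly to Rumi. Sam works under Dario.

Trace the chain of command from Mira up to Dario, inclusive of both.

Mira reports to Rumi. Rumi reports to Dario. Dario is at the top.

Mira -> Rumi -> Dario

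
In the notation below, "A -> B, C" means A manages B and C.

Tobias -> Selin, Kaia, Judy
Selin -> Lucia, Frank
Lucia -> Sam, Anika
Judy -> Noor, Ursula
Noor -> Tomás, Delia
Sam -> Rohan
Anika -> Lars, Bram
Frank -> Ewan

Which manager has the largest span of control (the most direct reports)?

Direct-report counts: Tobias has 3; Judy has 2; Noor has 2; Selin has 2; Frank has 1; Lucia has 2; Anika has 2; Sam has 1. The largest is 3, held by Tobias.

Tobias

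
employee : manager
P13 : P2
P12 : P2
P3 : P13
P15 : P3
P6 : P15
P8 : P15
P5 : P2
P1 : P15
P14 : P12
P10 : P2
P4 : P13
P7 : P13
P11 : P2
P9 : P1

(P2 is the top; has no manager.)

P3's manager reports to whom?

P2

P3 reports to P13, and P13 reports to P2. So P3's skip-level manager is P2.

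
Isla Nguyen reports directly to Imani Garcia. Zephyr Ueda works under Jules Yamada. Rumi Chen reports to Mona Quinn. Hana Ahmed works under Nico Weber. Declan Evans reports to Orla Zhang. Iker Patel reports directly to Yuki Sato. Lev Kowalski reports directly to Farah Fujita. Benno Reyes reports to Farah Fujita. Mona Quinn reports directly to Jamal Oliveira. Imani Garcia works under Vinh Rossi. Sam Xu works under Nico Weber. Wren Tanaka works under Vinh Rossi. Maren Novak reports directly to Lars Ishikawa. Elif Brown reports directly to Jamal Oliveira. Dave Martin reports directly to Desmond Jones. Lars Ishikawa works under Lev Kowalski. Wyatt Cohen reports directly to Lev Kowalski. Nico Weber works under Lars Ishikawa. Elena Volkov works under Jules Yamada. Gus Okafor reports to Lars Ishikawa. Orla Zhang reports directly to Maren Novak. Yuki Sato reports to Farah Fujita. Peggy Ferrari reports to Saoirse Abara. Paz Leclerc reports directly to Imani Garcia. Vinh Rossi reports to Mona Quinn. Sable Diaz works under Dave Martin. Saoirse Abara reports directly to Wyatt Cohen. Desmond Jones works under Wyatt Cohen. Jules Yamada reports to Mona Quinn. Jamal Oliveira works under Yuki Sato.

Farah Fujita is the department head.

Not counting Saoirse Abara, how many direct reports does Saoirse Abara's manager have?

1

Saoirse Abara reports to Wyatt Cohen. Wyatt Cohen's other direct reports are Desmond Jones — 1 peer.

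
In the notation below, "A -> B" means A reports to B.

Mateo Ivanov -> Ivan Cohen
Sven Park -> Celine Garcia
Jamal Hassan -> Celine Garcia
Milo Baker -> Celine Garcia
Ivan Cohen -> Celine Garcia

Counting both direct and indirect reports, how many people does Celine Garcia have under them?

Celine Garcia directly manages Milo Baker, Ivan Cohen, Jamal Hassan, Sven Park. Milo Baker has no reports. Under Ivan Cohen: Mateo Ivanov (1). Jamal Hassan has no reports. Sven Park has no reports. So Celine Garcia's organization is 4 direct reports plus everyone under them: 1 + 2 + 1 + 1 = 5.

5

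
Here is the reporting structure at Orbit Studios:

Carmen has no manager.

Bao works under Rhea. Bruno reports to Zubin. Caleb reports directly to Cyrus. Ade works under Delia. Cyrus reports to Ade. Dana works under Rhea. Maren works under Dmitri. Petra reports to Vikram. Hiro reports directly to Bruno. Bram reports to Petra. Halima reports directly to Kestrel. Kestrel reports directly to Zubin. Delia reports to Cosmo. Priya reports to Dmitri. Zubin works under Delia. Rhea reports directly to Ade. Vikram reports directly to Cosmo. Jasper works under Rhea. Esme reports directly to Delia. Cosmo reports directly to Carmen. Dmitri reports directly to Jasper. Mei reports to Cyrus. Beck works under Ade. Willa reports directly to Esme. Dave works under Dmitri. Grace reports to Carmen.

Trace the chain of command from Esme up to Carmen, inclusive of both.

Esme -> Delia -> Cosmo -> Carmen

Esme reports to Delia. Delia reports to Cosmo. Cosmo reports to Carmen. Carmen is at the top.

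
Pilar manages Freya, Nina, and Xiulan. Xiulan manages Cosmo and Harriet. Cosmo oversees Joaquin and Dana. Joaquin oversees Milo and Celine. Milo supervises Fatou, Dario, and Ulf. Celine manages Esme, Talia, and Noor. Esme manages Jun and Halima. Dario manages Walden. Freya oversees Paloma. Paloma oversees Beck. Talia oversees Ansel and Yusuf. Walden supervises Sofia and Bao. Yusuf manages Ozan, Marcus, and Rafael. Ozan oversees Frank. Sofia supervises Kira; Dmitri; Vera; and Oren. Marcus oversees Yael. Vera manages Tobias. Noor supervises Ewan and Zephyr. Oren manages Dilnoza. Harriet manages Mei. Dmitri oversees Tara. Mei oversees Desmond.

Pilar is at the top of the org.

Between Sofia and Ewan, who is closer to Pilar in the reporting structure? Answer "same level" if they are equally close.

Ewan

Sofia is 7 levels below Pilar; Ewan is 6. Ewan is higher.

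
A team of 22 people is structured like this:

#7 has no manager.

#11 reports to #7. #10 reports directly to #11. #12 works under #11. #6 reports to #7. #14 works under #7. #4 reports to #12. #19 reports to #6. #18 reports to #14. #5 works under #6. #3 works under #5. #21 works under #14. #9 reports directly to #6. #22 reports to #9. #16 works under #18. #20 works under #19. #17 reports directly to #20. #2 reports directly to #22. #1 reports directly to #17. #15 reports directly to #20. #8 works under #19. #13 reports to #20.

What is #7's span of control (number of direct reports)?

3

#7 directly manages #11, #6, #14. That is 3 direct reports.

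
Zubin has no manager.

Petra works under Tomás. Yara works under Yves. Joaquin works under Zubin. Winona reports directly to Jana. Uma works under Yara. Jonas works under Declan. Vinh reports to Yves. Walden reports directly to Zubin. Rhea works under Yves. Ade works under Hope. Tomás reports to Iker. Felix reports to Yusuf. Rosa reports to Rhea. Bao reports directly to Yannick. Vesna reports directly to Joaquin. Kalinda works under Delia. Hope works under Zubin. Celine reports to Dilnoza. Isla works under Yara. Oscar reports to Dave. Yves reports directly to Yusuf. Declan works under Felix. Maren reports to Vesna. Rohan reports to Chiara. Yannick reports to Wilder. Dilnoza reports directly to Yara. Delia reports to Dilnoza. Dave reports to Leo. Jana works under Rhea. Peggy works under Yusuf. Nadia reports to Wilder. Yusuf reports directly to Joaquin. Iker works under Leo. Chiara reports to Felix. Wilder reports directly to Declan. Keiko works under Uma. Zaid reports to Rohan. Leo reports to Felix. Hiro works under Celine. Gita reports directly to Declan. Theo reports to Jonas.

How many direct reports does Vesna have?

1

Vesna directly manages Maren. That is 1 direct report.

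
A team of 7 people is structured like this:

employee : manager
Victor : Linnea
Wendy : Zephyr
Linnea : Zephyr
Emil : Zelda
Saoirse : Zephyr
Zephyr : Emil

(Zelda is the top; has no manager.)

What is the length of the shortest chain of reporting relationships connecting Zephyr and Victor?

Victor is in Zephyr's organization: the chain from Victor up to Zephyr is Victor → Linnea → Zephyr, which is 2 links.

2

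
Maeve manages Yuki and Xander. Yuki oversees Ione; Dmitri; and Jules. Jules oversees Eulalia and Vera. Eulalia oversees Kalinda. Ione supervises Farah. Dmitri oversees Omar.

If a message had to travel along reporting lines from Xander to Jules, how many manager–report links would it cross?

Xander is 1 level below Maeve, and Jules is 2 levels below Maeve (their lowest common manager). The shortest path runs up from Xander to Maeve and back down to Jules: 1 + 2 = 3 links.

3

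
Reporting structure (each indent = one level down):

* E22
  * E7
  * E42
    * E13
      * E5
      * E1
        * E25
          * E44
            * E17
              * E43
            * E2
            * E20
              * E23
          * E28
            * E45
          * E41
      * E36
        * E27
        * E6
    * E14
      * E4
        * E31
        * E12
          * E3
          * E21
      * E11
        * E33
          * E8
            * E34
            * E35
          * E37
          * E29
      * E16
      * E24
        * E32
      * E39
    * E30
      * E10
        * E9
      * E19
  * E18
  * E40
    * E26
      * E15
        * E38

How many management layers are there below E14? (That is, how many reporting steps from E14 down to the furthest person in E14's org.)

The longest chain under E14 runs E14 → E11 → E33 → E8 → E35, which is 4 levels below E14.

4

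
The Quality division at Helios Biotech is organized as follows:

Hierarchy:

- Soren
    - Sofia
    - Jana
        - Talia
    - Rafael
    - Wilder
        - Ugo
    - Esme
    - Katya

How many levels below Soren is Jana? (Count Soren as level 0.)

Chain from Jana up to Soren: Jana → Soren. That is 1 step up, so Jana is 1 level below Soren.

1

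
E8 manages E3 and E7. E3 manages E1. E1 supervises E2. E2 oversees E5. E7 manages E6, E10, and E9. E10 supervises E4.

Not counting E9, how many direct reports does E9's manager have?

2

E9 reports to E7. E7's other direct reports are E10, E6 — 2 peers.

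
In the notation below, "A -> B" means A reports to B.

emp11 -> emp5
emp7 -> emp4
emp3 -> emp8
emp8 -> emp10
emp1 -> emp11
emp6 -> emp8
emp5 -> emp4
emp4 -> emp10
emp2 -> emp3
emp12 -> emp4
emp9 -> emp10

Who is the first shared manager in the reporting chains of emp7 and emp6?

emp7's chain of managers is emp4, emp10. emp6's chain of managers is emp8, emp10. The first manager that appears in both chains is emp10.

emp10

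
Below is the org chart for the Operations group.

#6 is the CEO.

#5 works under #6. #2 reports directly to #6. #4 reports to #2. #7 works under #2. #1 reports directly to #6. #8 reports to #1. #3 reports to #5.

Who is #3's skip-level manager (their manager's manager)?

#3 reports to #5, and #5 reports to #6. So #3's skip-level manager is #6.

#6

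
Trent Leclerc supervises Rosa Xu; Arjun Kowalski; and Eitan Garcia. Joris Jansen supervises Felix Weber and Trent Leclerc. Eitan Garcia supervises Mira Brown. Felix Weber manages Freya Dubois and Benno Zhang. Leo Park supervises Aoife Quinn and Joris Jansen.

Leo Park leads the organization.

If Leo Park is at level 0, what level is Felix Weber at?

2

Chain from Felix Weber up to Leo Park: Felix Weber → Joris Jansen → Leo Park. That is 2 steps up, so Felix Weber is 2 levels below Leo Park.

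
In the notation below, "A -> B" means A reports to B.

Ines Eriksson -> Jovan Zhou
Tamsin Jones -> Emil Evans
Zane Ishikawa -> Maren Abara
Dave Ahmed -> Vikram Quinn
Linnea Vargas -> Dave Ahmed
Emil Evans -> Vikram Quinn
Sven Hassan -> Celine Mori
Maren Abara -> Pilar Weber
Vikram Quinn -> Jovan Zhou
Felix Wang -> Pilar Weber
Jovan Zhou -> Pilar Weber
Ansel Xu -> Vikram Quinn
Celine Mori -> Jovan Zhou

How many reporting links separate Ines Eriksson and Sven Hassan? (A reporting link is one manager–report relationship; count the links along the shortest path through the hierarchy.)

Ines Eriksson is 1 level below Jovan Zhou, and Sven Hassan is 2 levels below Jovan Zhou (their lowest common manager). The shortest path runs up from Ines Eriksson to Jovan Zhou and back down to Sven Hassan: 1 + 2 = 3 links.

3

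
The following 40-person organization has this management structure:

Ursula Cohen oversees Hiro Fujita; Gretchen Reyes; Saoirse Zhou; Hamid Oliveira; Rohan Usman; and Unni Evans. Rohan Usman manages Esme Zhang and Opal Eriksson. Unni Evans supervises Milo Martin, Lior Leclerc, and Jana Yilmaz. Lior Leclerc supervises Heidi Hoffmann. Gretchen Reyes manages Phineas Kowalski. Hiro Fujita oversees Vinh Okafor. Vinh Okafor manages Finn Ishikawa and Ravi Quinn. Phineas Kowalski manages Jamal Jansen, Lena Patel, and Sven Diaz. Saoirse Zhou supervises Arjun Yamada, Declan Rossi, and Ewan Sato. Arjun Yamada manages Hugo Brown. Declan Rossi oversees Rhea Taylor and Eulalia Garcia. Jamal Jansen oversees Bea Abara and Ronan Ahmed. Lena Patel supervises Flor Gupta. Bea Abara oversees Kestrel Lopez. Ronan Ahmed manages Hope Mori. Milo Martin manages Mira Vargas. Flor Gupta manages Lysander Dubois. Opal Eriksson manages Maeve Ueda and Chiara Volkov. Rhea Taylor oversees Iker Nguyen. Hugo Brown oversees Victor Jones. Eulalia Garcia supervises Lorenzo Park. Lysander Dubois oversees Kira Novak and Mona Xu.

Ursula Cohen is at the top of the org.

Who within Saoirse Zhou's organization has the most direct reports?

Saoirse Zhou

Direct-report counts within Saoirse Zhou's organization: Saoirse Zhou has 3; Declan Rossi has 2; Eulalia Garcia has 1; Rhea Taylor has 1; Arjun Yamada has 1; Hugo Brown has 1. The largest is 3, held by Saoirse Zhou.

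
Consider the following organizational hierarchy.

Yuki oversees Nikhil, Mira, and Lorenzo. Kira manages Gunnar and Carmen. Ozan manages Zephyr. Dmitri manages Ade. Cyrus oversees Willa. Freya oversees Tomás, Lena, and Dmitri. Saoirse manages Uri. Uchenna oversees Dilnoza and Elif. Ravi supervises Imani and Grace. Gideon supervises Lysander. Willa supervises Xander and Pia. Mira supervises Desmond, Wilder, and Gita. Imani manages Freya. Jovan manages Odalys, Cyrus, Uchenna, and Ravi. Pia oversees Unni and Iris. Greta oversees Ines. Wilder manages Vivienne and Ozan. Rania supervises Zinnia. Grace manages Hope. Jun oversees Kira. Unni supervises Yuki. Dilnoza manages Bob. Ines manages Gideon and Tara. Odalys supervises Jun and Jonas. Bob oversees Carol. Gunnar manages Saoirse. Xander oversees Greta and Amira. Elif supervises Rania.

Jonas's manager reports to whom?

Jovan

Jonas reports to Odalys, and Odalys reports to Jovan. So Jonas's skip-level manager is Jovan.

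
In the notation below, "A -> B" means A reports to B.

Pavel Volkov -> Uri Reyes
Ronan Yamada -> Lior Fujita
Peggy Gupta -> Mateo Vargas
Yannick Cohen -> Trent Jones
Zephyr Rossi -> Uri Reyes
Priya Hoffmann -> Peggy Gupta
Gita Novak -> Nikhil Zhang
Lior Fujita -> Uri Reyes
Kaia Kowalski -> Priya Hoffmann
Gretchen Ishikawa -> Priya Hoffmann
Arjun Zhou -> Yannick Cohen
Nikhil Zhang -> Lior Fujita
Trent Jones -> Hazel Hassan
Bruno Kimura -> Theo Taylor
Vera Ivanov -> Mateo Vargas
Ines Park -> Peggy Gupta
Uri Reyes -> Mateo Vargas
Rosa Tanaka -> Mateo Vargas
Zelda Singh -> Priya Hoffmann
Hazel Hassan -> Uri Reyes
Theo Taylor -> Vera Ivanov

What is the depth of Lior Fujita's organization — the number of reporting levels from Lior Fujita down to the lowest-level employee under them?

The longest chain under Lior Fujita runs Lior Fujita → Nikhil Zhang → Gita Novak, which is 2 levels below Lior Fujita.

2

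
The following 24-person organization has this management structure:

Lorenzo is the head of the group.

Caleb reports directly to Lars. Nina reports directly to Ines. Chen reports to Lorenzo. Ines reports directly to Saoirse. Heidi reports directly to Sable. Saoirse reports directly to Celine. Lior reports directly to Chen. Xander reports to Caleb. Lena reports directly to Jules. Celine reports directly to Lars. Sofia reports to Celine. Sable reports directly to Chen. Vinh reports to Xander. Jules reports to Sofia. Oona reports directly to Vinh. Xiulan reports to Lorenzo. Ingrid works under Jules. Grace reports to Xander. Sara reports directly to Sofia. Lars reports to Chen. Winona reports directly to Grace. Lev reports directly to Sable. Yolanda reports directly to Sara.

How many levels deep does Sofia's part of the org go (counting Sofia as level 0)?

2

The longest chain under Sofia runs Sofia → Sara → Yolanda, which is 2 levels below Sofia.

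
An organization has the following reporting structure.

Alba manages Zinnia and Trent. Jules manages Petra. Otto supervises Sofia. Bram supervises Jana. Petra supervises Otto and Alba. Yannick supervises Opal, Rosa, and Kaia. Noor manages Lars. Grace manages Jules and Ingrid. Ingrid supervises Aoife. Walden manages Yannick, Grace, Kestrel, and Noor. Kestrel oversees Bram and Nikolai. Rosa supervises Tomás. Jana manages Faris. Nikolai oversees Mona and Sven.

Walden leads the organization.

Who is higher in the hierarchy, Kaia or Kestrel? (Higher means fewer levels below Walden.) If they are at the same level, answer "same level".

Kaia is 2 levels below Walden; Kestrel is 1. Kestrel is higher.

Kestrel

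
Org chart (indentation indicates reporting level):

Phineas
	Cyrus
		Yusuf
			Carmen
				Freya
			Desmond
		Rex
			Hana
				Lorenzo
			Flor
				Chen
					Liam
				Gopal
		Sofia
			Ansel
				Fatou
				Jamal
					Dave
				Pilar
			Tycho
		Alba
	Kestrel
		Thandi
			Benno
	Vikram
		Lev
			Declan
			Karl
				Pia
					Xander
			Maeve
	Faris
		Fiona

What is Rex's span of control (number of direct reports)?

2

Rex directly manages Hana, Flor. That is 2 direct reports.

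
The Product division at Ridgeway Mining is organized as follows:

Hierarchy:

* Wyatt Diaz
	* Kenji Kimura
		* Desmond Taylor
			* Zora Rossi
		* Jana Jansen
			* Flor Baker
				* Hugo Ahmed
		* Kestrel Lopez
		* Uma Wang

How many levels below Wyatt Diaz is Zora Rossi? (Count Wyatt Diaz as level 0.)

Chain from Zora Rossi up to Wyatt Diaz: Zora Rossi → Desmond Taylor → Kenji Kimura → Wyatt Diaz. That is 3 steps up, so Zora Rossi is 3 levels below Wyatt Diaz.

3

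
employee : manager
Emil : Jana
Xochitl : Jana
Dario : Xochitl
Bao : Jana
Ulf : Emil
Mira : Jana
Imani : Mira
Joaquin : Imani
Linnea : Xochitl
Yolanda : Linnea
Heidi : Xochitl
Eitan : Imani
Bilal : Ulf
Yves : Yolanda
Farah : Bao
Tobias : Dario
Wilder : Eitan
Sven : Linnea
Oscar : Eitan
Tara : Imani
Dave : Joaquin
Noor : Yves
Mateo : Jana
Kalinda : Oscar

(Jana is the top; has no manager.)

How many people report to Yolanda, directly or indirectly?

Yolanda directly manages Yves. Under Yves: Noor (1). That's 2 in total.

2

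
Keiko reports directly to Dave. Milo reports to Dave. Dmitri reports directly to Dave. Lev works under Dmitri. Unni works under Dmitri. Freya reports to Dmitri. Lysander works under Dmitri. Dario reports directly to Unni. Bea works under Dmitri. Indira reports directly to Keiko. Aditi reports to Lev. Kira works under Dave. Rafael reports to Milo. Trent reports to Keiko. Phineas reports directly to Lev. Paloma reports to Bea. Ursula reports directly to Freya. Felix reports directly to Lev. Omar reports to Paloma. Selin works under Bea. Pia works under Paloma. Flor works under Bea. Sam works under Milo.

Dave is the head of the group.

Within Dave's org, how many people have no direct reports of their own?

15

The people in Dave's organization with no one reporting to them are Kira, Flor, Selin, Pia, Omar, Lysander, Ursula, Dario, Felix, Phineas, Aditi, Sam, Rafael, Trent, Indira. That is 15.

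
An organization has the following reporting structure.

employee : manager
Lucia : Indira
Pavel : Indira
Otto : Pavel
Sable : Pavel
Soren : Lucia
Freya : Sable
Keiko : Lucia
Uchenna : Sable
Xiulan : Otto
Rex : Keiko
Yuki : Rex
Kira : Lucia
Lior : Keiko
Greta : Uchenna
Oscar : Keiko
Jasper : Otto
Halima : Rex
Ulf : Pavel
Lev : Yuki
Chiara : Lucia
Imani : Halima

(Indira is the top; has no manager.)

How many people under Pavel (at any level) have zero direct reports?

The people in Pavel's organization with no one reporting to them are Ulf, Greta, Freya, Jasper, Xiulan. That is 5.

5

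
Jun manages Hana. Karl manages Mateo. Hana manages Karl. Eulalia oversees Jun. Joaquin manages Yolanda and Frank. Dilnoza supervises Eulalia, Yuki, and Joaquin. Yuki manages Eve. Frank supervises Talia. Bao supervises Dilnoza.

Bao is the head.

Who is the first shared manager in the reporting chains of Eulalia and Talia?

Eulalia's chain of managers is Dilnoza, Bao. Talia's chain of managers is Frank, Joaquin, Dilnoza, Bao. The first manager that appears in both chains is Dilnoza.

Dilnoza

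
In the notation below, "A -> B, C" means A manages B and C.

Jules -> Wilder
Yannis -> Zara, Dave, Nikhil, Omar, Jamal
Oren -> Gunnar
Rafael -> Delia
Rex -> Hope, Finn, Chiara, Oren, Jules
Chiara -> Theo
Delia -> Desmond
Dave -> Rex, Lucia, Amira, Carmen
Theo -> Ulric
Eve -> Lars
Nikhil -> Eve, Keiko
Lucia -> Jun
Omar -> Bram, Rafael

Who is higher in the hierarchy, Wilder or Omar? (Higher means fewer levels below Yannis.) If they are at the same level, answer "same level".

Omar

Wilder is 4 levels below Yannis; Omar is 1. Omar is higher.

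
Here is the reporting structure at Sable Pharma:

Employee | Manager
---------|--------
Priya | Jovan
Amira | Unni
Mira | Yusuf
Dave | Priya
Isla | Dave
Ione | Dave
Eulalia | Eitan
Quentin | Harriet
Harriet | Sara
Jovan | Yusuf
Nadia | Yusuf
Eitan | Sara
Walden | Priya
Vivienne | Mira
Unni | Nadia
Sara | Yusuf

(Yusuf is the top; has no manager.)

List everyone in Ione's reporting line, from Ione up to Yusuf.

Ione reports to Dave. Dave reports to Priya. Priya reports to Jovan. Jovan reports to Yusuf. Yusuf is at the top.

Ione -> Dave -> Priya -> Jovan -> Yusuf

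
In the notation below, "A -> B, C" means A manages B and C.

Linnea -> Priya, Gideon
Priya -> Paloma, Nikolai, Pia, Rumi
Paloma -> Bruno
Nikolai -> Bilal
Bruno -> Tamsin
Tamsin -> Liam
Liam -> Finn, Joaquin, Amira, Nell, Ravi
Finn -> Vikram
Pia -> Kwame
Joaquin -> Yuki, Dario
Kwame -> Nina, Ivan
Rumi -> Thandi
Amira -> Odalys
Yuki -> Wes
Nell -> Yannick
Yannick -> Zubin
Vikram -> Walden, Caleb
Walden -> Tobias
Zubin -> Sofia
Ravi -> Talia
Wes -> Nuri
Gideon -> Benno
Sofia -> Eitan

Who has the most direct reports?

Liam

Direct-report counts: Linnea has 2; Gideon has 1; Priya has 4; Rumi has 1; Pia has 1; Kwame has 2; Nikolai has 1; Paloma has 1; Bruno has 1; Tamsin has 1; Liam has 5; Ravi has 1; Nell has 1; Yannick has 1; Zubin has 1; Sofia has 1; Amira has 1; Joaquin has 2; Yuki has 1; Wes has 1; Finn has 1; Vikram has 2; Walden has 1. The largest is 5, held by Liam.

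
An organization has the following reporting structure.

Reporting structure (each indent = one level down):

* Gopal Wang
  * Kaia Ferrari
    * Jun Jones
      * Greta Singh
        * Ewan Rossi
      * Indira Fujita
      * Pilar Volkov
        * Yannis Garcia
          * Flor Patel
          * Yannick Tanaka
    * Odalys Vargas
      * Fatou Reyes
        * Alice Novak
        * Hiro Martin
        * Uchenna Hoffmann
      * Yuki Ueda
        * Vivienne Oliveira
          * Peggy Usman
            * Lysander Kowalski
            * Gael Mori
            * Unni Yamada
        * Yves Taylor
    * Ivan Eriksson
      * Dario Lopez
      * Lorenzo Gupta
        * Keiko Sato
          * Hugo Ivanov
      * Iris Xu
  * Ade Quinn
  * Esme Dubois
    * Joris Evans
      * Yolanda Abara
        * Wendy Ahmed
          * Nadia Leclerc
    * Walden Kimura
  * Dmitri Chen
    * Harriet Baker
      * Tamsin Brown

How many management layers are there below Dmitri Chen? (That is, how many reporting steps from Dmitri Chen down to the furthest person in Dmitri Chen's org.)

The longest chain under Dmitri Chen runs Dmitri Chen → Harriet Baker → Tamsin Brown, which is 2 levels below Dmitri Chen.

2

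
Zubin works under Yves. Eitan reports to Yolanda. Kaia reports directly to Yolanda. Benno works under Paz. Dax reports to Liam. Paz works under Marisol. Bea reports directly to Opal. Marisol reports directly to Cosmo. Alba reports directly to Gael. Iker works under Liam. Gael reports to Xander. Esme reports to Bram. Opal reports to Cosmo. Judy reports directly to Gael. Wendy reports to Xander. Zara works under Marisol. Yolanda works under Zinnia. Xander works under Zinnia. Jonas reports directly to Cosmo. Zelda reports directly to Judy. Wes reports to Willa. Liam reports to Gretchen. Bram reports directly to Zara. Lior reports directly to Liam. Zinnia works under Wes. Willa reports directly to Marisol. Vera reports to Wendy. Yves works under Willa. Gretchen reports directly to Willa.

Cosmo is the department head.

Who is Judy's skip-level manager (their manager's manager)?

Xander

Judy reports to Gael, and Gael reports to Xander. So Judy's skip-level manager is Xander.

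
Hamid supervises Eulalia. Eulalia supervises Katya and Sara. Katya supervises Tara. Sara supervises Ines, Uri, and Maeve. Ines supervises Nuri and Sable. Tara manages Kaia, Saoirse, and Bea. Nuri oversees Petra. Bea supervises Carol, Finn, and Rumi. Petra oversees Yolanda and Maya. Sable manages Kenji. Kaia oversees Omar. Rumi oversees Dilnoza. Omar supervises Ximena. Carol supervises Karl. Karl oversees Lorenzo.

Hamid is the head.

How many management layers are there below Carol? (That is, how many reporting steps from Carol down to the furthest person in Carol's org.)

2

The longest chain under Carol runs Carol → Karl → Lorenzo, which is 2 levels below Carol.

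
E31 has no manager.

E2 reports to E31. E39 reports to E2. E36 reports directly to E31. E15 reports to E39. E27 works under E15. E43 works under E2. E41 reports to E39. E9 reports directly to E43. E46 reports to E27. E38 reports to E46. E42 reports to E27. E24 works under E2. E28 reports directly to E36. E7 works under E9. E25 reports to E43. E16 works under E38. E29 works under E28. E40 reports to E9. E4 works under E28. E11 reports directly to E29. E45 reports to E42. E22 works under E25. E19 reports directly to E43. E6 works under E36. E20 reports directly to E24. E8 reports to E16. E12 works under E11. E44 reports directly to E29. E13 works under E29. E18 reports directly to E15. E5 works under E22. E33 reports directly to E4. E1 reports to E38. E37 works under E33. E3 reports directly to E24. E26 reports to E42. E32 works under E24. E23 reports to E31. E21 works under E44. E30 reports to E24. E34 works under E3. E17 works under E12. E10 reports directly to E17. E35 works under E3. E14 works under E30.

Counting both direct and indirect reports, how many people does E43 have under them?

E43 directly manages E9, E25, E19. Under E9: E40, E7 (2). Under E25: E22, E5 (2). E19 has no reports. So E43's organization is 3 direct reports plus everyone under them: 3 + 3 + 1 = 7.

7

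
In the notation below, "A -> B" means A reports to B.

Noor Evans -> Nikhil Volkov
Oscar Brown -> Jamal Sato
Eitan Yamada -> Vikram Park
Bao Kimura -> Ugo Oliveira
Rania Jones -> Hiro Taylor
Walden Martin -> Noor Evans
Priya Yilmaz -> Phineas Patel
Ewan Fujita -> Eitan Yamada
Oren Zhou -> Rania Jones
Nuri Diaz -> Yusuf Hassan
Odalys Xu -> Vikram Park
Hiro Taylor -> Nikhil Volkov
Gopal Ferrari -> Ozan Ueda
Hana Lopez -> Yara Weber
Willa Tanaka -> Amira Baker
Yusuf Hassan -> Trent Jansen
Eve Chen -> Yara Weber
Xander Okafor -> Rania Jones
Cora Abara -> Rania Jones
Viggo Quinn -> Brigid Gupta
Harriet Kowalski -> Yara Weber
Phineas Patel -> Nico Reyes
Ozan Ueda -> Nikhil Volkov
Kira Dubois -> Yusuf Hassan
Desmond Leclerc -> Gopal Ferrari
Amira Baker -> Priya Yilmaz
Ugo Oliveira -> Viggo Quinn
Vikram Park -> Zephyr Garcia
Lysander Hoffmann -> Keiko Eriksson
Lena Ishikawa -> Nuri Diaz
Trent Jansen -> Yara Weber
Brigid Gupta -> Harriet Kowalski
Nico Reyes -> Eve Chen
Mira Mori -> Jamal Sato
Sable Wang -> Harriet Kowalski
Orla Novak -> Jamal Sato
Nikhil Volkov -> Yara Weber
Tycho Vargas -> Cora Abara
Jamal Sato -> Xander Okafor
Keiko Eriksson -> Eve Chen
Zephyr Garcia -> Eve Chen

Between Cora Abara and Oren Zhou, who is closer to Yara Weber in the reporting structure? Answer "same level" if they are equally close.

same level

Both Cora Abara and Oren Zhou are 4 levels below Yara Weber.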